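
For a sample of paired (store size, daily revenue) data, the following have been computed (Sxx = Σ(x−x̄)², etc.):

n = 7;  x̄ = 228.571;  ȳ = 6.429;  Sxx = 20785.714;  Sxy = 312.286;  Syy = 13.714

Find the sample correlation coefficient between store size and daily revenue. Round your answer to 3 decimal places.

r = Sxy/√(Sxx·Syy) = 312.286/√(285055.281796) = 312.286/533.905686 = 0.584909

0.585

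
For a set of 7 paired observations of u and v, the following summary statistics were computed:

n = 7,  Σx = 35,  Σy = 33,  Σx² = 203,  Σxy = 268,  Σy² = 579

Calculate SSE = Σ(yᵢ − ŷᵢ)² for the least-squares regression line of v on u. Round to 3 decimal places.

44.536

Sxx = Σx² − (Σx)²/n = 203 − 175 = 28
Sxy = Σxy − (Σx)(Σy)/n = 268 − 165 = 103
Syy = Σy² − (Σy)²/n = 579 − 155.571429 = 423.428571
b = Sxy/Sxx = 103/28 = 3.678571
SSE = Syy − b·Sxy = 423.428571 − 3.678571·103 = 44.535714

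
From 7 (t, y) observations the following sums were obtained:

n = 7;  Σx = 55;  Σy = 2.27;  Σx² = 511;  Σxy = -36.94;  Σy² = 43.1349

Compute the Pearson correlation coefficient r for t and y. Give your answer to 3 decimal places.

-0.947

Sxx = Σx² − (Σx)²/n = 511 − 432.142857 = 78.857143
Sxy = Σxy − (Σx)(Σy)/n = -36.94 − 17.835714 = -54.775714
Syy = Σy² − (Σy)²/n = 43.1349 − 0.736129 = 42.398771
r = Sxy/√(Sxx·Syy) = -54.775714/√(3343.445976) = -54.775714/57.822539 = -0.947307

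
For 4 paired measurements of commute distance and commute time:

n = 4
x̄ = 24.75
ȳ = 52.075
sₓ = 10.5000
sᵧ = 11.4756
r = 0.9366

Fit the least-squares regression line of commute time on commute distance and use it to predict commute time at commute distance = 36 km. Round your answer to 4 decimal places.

b = r · sᵧ/sₓ = 0.9366 · 11.4756/10.5 = 1.023624
a = ȳ − b·x̄ = 52.075 − 1.023624·24.75 = 26.740318
ŷ(36) = a + b·36 = 26.740318 + 1.023624·36 = 63.590765

63.5908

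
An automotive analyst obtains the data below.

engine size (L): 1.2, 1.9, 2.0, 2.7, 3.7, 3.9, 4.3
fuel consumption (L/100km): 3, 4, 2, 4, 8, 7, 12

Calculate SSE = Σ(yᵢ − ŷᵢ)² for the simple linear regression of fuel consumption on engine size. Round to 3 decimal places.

15.413

n = 7, Σx = 19.7, Σy = 40, Σxy = 134.5, Σx² = 63.73, Σy² = 302
Sxx = Σx² − (Σx)²/n = 63.73 − 55.441429 = 8.288571
Sxy = Σxy − (Σx)(Σy)/n = 134.5 − 112.571429 = 21.928571
Syy = Σy² − (Σy)²/n = 302 − 228.571429 = 73.428571
b = Sxy/Sxx = 21.928571/8.288571 = 2.645639
SSE = Syy − b·Sxy = 73.428571 − 2.645639·21.928571 = 15.413478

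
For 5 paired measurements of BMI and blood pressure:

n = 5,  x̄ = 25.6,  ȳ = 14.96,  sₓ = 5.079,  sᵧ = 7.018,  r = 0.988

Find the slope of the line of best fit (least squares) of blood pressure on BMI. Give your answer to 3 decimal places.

b = r · sᵧ/sₓ = 0.988 · 7.018/5.079 = 1.365187

1.365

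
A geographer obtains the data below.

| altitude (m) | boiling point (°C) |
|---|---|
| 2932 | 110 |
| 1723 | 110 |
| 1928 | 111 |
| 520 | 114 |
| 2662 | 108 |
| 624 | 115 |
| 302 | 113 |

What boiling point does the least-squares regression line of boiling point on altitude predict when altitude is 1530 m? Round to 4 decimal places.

111.5658

n = 7, Σx = 10691, Σy = 781, Σxy = 1178720, Σx² = 23119761
Sxx = Σx² − (Σx)²/n = 23119761 − 16328211.571429 = 6791549.428571
Sxy = Σxy − (Σx)(Σy)/n = 1178720 − 1192810.142857 = -14090.142857
b = Sxy/Sxx = -14090.142857/6791549.428571 = -0.002075
a = ȳ − b·x̄ = 111.571429 − (-0.002075)·1527.285714 = 114.740024
ŷ(1530) = a + b·1530 = 114.740024 + (-0.002075)·1530 = 111.565797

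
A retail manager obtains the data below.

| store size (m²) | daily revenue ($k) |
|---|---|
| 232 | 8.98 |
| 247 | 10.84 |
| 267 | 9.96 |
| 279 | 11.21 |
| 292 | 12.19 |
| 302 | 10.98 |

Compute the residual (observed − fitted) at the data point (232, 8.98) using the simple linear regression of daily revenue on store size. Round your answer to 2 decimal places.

-0.54

n = 6, Σx = 1619, Σy = 64.16, Σxy = 17423.19, Σx² = 440431
Sxx = Σx² − (Σx)²/n = 440431 − 436860.166667 = 3570.833333
Sxy = Σxy − (Σx)(Σy)/n = 17423.19 − 17312.506667 = 110.683333
b = Sxy/Sxx = 110.683333/3570.833333 = 0.030996
a = ȳ − b·x̄ = 10.693333 − 0.030996·269.833333 = 2.329445
ŷ(232) = 2.329445 + 0.030996·232 = 9.520632
residual = y − ŷ = 8.98 − 9.520632 = -0.540632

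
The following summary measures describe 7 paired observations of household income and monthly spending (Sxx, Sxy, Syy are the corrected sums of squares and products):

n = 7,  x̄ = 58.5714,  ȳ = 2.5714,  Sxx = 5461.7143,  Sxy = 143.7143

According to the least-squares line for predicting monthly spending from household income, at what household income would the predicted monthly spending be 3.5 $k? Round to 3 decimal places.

b = Sxy/Sxx = 143.7143/5461.7143 = 0.026313
a = ȳ − b·x̄ = 2.5714 − 0.026313·58.5714 = 1.030208
Set a + b·x = 3.5: x = (3.5 − 1.030208) / 0.026313 = 93.861889

93.862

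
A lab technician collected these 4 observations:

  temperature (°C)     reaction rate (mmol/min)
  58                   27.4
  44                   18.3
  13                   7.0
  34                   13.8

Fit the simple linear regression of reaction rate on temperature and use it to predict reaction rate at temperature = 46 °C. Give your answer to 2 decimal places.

20.51

n = 4, Σx = 149, Σy = 66.5, Σxy = 2954.6, Σx² = 6625
Sxx = Σx² − (Σx)²/n = 6625 − 5550.25 = 1074.75
Sxy = Σxy − (Σx)(Σy)/n = 2954.6 − 2477.125 = 477.475
b = Sxy/Sxx = 477.475/1074.75 = 0.444266
a = ȳ − b·x̄ = 16.625 − 0.444266·37.25 = 0.076087
ŷ(46) = a + b·46 = 0.076087 + 0.444266·46 = 20.512328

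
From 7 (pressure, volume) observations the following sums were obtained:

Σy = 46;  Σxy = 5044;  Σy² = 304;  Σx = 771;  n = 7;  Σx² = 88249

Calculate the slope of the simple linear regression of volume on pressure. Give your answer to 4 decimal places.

-0.0068

Sxx = Σx² − (Σx)²/n = 88249 − 84920.142857 = 3328.857143
Sxy = Σxy − (Σx)(Σy)/n = 5044 − 5066.571429 = -22.571429
b = Sxy/Sxx = -22.571429/3328.857143 = -0.006781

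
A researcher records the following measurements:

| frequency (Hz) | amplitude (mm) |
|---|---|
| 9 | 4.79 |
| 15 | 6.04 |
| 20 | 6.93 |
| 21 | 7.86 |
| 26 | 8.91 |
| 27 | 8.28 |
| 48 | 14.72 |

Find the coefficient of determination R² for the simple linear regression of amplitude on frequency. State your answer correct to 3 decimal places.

0.983

n = 7, Σx = 166, Σy = 57.53, Σxy = 1599.15, Σx² = 4856, Σy² = 533.8551
Sxx = Σx² − (Σx)²/n = 4856 − 3936.571429 = 919.428571
Sxy = Σxy − (Σx)(Σy)/n = 1599.15 − 1364.282857 = 234.867143
Syy = Σy² − (Σy)²/n = 533.8551 − 472.814414 = 61.040686
R² = Sxy²/(Sxx·Syy) = (234.867143)²/(919.428571·61.040686) = 0.982895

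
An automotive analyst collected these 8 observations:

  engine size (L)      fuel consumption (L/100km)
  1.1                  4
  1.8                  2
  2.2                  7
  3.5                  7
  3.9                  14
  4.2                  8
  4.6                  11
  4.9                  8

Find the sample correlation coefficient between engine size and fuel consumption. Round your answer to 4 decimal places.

0.7120

n = 8, Σx = 26.2, Σy = 61, Σxy = 225.9, Σx² = 99.56, Σy² = 563
Sxx = Σx² − (Σx)²/n = 99.56 − 85.805 = 13.755
Sxy = Σxy − (Σx)(Σy)/n = 225.9 − 199.775 = 26.125
Syy = Σy² − (Σy)²/n = 563 − 465.125 = 97.875
r = Sxy/√(Sxx·Syy) = 26.125/√(1346.270625) = 26.125/36.691561 = 0.712017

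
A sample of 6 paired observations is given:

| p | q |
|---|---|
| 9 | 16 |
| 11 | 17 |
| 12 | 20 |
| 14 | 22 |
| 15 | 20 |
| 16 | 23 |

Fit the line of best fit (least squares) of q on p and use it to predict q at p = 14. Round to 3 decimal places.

20.761

n = 6, Σx = 77, Σy = 118, Σxy = 1547, Σx² = 1023
Sxx = Σx² − (Σx)²/n = 1023 − 988.166667 = 34.833333
Sxy = Σxy − (Σx)(Σy)/n = 1547 − 1514.333333 = 32.666667
b = Sxy/Sxx = 32.666667/34.833333 = 0.937799
a = ȳ − b·x̄ = 19.666667 − 0.937799·12.833333 = 7.631579
ŷ(14) = a + b·14 = 7.631579 + 0.937799·14 = 20.760766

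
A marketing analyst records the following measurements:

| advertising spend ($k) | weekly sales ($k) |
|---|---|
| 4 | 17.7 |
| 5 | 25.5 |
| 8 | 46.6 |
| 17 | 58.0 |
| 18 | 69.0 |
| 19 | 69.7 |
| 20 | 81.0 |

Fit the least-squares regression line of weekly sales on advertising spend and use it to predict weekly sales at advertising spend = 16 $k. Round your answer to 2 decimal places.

n = 7, Σx = 91, Σy = 367.5, Σxy = 5743.4, Σx² = 1479
Sxx = Σx² − (Σx)²/n = 1479 − 1183 = 296
Sxy = Σxy − (Σx)(Σy)/n = 5743.4 − 4777.5 = 965.9
b = Sxy/Sxx = 965.9/296 = 3.263176
a = ȳ − b·x̄ = 52.5 − 3.263176·13 = 10.078716
ŷ(16) = a + b·16 = 10.078716 + 3.263176·16 = 62.289527

62.29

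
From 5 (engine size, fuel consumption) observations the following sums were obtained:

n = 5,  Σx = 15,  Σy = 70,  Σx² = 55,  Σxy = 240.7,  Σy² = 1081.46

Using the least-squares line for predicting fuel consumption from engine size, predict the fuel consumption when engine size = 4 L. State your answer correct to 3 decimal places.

Sxx = Σx² − (Σx)²/n = 55 − 45 = 10
Sxy = Σxy − (Σx)(Σy)/n = 240.7 − 210 = 30.7
b = Sxy/Sxx = 30.7/10 = 3.07
a = ȳ − b·x̄ = 14 − 3.07·3 = 4.79
ŷ(4) = a + b·4 = 4.79 + 3.07·4 = 17.07

17.070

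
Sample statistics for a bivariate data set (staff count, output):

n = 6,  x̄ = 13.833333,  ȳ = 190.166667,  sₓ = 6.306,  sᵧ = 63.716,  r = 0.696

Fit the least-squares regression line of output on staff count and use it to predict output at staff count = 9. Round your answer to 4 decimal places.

156.1767

b = r · sᵧ/sₓ = 0.696 · 63.716/6.306 = 7.032403
a = ȳ − b·x̄ = 190.166667 − 7.032403·13.833333 = 92.885089
ŷ(9) = a + b·9 = 92.885089 + 7.032403·9 = 156.176719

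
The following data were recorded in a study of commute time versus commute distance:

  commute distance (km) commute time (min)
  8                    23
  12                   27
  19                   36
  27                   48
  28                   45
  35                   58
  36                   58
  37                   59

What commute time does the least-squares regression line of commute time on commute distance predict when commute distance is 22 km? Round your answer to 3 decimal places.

40.109

n = 8, Σx = 202, Σy = 354, Σxy = 10049, Σx² = 5972
Sxx = Σx² − (Σx)²/n = 5972 − 5100.5 = 871.5
Sxy = Σxy − (Σx)(Σy)/n = 10049 − 8938.5 = 1110.5
b = Sxy/Sxx = 1110.5/871.5 = 1.274240
a = ȳ − b·x̄ = 44.25 − 1.274240·25.25 = 12.075445
ŷ(22) = a + b·22 = 12.075445 + 1.274240·22 = 40.108721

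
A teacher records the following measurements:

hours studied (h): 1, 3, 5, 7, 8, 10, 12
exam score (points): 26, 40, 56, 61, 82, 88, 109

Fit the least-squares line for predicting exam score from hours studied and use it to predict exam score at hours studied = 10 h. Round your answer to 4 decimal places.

91.2611

n = 7, Σx = 46, Σy = 462, Σxy = 3697, Σx² = 392
Sxx = Σx² − (Σx)²/n = 392 − 302.285714 = 89.714286
Sxy = Σxy − (Σx)(Σy)/n = 3697 − 3036 = 661
b = Sxy/Sxx = 661/89.714286 = 7.367834
a = ȳ − b·x̄ = 66 − 7.367834·6.571429 = 17.582803
ŷ(10) = a + b·10 = 17.582803 + 7.367834·10 = 91.261146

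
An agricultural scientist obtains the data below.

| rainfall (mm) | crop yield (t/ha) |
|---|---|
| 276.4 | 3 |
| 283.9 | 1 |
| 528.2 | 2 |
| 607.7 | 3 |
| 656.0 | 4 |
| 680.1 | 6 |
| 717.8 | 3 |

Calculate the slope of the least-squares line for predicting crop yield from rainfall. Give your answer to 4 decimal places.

0.0052

n = 7, Σx = 3750.1, Σy = 22, Σxy = 12850.6, Σx² = 2213399.55
Sxx = Σx² − (Σx)²/n = 2213399.55 − 2009035.715714 = 204363.834286
Sxy = Σxy − (Σx)(Σy)/n = 12850.6 − 11786.028571 = 1064.571429
b = Sxy/Sxx = 1064.571429/204363.834286 = 0.005209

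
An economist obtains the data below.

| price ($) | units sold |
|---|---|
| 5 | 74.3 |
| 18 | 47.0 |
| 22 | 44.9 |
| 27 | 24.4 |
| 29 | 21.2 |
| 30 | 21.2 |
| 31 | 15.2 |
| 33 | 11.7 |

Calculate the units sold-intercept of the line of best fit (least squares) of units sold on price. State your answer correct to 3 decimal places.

n = 8, Σx = 195, Σy = 259.9, Σxy = 4972.2, Σx² = 5353
Sxx = Σx² − (Σx)²/n = 5353 − 4753.125 = 599.875
Sxy = Σxy − (Σx)(Σy)/n = 4972.2 − 6335.0625 = -1362.8625
b = Sxy/Sxx = -1362.8625/599.875 = -2.271911
a = ȳ − b·x̄ = 32.4875 − (-2.271911)·24.375 = 87.865326

87.865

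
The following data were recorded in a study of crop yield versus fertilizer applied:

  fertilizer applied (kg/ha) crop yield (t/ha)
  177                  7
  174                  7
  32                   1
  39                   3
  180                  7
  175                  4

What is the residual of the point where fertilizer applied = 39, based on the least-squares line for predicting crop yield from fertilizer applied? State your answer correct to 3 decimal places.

0.929

n = 6, Σx = 777, Σy = 29, Σxy = 4566, Σx² = 127175
Sxx = Σx² − (Σx)²/n = 127175 − 100621.5 = 26553.5
Sxy = Σxy − (Σx)(Σy)/n = 4566 − 3755.5 = 810.5
b = Sxy/Sxx = 810.5/26553.5 = 0.030523
a = ȳ − b·x̄ = 4.833333 − 0.030523·129.5 = 0.880568
ŷ(39) = 0.880568 + 0.030523·39 = 2.070976
residual = y − ŷ = 3 − 2.070976 = 0.929024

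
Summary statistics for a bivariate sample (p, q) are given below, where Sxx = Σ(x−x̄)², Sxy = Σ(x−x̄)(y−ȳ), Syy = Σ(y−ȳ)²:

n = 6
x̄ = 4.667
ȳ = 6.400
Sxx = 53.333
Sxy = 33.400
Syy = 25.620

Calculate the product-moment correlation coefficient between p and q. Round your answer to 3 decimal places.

r = Sxy/√(Sxx·Syy) = 33.4/√(1366.39146) = 33.4/36.964733 = 0.903564

0.904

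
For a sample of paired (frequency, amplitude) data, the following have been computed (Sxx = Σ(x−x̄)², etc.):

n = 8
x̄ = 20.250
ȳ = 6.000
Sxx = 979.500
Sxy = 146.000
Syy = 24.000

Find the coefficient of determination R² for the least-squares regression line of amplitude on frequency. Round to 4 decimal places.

R² = Sxy²/(Sxx·Syy) = (146)²/(979.5·24) = 0.906755

0.9068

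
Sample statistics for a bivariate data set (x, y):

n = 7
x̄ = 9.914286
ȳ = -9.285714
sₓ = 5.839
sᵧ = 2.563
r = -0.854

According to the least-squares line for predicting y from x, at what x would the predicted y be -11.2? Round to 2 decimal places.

15.02

b = r · sᵧ/sₓ = -0.854 · 2.563/5.839 = -0.374859
a = ȳ − b·x̄ = -9.285714 − (-0.374859)·9.914286 = -5.569254
Set a + b·x = -11.2: x = (-11.2 − (-5.569254)) / (-0.374859) = 15.020968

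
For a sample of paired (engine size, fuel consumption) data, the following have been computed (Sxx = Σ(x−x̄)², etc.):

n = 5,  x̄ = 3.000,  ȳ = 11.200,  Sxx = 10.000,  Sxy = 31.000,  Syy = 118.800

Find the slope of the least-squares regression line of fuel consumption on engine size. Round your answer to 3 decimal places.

3.100

b = Sxy/Sxx = 31/10 = 3.1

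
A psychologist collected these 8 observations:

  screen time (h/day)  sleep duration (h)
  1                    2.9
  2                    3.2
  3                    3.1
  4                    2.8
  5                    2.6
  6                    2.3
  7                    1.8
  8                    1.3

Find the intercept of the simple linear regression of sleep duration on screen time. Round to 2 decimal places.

n = 8, Σx = 36, Σy = 20, Σxy = 79.6, Σx² = 204
Sxx = Σx² − (Σx)²/n = 204 − 162 = 42
Sxy = Σxy − (Σx)(Σy)/n = 79.6 − 90 = -10.4
b = Sxy/Sxx = -10.4/42 = -0.247619
a = ȳ − b·x̄ = 2.5 − (-0.247619)·4.5 = 3.614286

3.61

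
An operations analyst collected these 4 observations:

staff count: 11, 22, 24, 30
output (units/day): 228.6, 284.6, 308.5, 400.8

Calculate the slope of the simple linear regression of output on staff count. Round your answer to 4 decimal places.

n = 4, Σx = 87, Σy = 1222.5, Σxy = 28203.8, Σx² = 2081
Sxx = Σx² − (Σx)²/n = 2081 − 1892.25 = 188.75
Sxy = Σxy − (Σx)(Σy)/n = 28203.8 − 26589.375 = 1614.425
b = Sxy/Sxx = 1614.425/188.75 = 8.553245

8.5532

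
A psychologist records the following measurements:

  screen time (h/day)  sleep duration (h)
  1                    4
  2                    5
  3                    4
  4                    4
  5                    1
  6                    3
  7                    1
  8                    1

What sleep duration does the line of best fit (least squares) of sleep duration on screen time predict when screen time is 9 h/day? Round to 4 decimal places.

0.3571

n = 8, Σx = 36, Σy = 23, Σxy = 80, Σx² = 204
Sxx = Σx² − (Σx)²/n = 204 − 162 = 42
Sxy = Σxy − (Σx)(Σy)/n = 80 − 103.5 = -23.5
b = Sxy/Sxx = -23.5/42 = -0.559524
a = ȳ − b·x̄ = 2.875 − (-0.559524)·4.5 = 5.392857
ŷ(9) = a + b·9 = 5.392857 + (-0.559524)·9 = 0.357143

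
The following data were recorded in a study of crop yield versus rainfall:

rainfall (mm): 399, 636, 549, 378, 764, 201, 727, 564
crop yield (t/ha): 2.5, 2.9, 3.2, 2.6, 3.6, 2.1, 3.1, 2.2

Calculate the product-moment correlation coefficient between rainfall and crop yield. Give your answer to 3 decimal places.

0.786

n = 8, Σx = 4218, Σy = 22.2, Σxy = 12248.5, Σx² = 2478704, Σy² = 63.48
Sxx = Σx² − (Σx)²/n = 2478704 − 2223940.5 = 254763.5
Sxy = Σxy − (Σx)(Σy)/n = 12248.5 − 11704.95 = 543.55
Syy = Σy² − (Σy)²/n = 63.48 − 61.605 = 1.875
r = Sxy/√(Sxx·Syy) = 543.55/√(477681.5625) = 543.55/691.145110 = 0.786448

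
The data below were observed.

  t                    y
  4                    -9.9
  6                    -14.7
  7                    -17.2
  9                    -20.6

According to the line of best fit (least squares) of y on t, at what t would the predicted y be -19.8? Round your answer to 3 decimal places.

n = 4, Σx = 26, Σy = -62.4, Σxy = -433.6, Σx² = 182
Sxx = Σx² − (Σx)²/n = 182 − 169 = 13
Sxy = Σxy − (Σx)(Σy)/n = -433.6 − (-405.6) = -28
b = Sxy/Sxx = -28/13 = -2.153846
a = ȳ − b·x̄ = -15.6 − (-2.153846)·6.5 = -1.6
Set a + b·x = -19.8: x = (-19.8 − (-1.6)) / (-2.153846) = 8.45

8.450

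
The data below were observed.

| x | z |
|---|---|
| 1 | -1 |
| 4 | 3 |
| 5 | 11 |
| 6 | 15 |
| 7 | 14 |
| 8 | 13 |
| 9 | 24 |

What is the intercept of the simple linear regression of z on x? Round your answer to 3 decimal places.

n = 7, Σx = 40, Σy = 79, Σxy = 574, Σx² = 272
Sxx = Σx² − (Σx)²/n = 272 − 228.571429 = 43.428571
Sxy = Σxy − (Σx)(Σy)/n = 574 − 451.428571 = 122.571429
b = Sxy/Sxx = 122.571429/43.428571 = 2.822368
a = ȳ − b·x̄ = 11.285714 − 2.822368·5.714286 = -4.842105

-4.842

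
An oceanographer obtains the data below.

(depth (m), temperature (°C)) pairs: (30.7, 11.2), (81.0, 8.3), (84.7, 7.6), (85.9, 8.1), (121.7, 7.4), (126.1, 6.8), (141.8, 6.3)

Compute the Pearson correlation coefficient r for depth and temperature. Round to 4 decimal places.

-0.9514

n = 7, Σx = 671.9, Σy = 55.7, Σxy = 5007.05, Σx² = 72875.73, Σy² = 458.39
Sxx = Σx² − (Σx)²/n = 72875.73 − 64492.801429 = 8382.928571
Sxy = Σxy − (Σx)(Σy)/n = 5007.05 − 5346.404286 = -339.354286
Syy = Σy² − (Σy)²/n = 458.39 − 443.212857 = 15.177143
r = Sxy/√(Sxx·Syy) = -339.354286/√(127228.904490) = -339.354286/356.691610 = -0.951394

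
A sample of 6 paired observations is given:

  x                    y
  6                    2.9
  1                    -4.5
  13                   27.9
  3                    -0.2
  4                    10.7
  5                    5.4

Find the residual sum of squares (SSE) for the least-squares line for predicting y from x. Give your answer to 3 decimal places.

n = 6, Σx = 32, Σy = 42.2, Σxy = 444.8, Σx² = 256, Σy² = 950.76
Sxx = Σx² − (Σx)²/n = 256 − 170.666667 = 85.333333
Sxy = Σxy − (Σx)(Σy)/n = 444.8 − 225.066667 = 219.733333
Syy = Σy² − (Σy)²/n = 950.76 − 296.806667 = 653.953333
b = Sxy/Sxx = 219.733333/85.333333 = 2.575
SSE = Syy − b·Sxy = 653.953333 − 2.575·219.733333 = 88.14

88.140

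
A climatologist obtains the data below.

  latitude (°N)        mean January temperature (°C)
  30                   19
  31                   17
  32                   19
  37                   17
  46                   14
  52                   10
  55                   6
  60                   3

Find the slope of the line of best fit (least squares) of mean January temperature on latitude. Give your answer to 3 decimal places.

-0.497

n = 8, Σx = 343, Σy = 105, Σxy = 4008, Σx² = 15699
Sxx = Σx² − (Σx)²/n = 15699 − 14706.125 = 992.875
Sxy = Σxy − (Σx)(Σy)/n = 4008 − 4501.875 = -493.875
b = Sxy/Sxx = -493.875/992.875 = -0.497419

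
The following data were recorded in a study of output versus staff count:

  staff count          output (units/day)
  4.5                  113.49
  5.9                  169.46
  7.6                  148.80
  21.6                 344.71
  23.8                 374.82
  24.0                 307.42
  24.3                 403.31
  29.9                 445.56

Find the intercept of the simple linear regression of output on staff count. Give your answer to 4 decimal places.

n = 8, Σx = 141.6, Σy = 2307.57, Σxy = 49508.608, Σx² = 3206.32
Sxx = Σx² − (Σx)²/n = 3206.32 − 2506.32 = 700
Sxy = Σxy − (Σx)(Σy)/n = 49508.608 − 40843.989 = 8664.619
b = Sxy/Sxx = 8664.619/700 = 12.378027
a = ȳ − b·x̄ = 288.44625 − 12.378027·17.7 = 69.355170

69.3552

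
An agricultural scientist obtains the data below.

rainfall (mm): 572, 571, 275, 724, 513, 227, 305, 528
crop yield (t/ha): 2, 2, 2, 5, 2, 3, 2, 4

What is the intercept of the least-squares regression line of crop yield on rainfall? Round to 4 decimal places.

1.3014

n = 8, Σx = 3715, Σy = 22, Σxy = 10885, Σx² = 1939533
Sxx = Σx² − (Σx)²/n = 1939533 − 1725153.125 = 214379.875
Sxy = Σxy − (Σx)(Σy)/n = 10885 − 10216.25 = 668.75
b = Sxy/Sxx = 668.75/214379.875 = 0.003119
a = ȳ − b·x̄ = 2.75 − 0.003119·464.375 = 1.301400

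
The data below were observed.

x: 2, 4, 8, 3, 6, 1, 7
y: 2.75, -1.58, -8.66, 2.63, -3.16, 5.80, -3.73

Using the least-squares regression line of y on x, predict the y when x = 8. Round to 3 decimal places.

-7.282

n = 7, Σx = 31, Σy = -5.95, Σxy = -101.48, Σx² = 179
Sxx = Σx² − (Σx)²/n = 179 − 137.285714 = 41.714286
Sxy = Σxy − (Σx)(Σy)/n = -101.48 − (-26.35) = -75.13
b = Sxy/Sxx = -75.13/41.714286 = -1.801062
a = ȳ − b·x̄ = -0.85 − (-1.801062)·4.428571 = 7.126130
ŷ(8) = a + b·8 = 7.126130 + (-1.801062)·8 = -7.282363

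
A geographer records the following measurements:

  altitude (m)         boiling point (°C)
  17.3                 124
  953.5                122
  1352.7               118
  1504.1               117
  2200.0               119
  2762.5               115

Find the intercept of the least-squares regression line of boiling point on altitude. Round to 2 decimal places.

123.61

n = 6, Σx = 8790.1, Σy = 715, Σxy = 1033558, Σx² = 17472981.89
Sxx = Σx² − (Σx)²/n = 17472981.89 − 12877643.001667 = 4595338.888333
Sxy = Σxy − (Σx)(Σy)/n = 1033558 − 1047486.916667 = -13928.916667
b = Sxy/Sxx = -13928.916667/4595338.888333 = -0.003031
a = ȳ − b·x̄ = 119.166667 − (-0.003031)·1465.016667 = 123.607274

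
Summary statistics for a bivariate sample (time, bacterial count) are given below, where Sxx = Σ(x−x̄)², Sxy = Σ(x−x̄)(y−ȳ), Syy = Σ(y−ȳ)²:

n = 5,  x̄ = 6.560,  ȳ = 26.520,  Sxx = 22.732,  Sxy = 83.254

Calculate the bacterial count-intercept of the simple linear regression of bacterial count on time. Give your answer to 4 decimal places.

2.4946

b = Sxy/Sxx = 83.254/22.732 = 3.662414
a = ȳ − b·x̄ = 26.52 − 3.662414·6.56 = 2.494563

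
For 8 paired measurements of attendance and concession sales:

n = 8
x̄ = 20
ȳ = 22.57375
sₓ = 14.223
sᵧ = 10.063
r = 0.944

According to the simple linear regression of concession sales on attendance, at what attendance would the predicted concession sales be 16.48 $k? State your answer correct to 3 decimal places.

10.876

b = r · sᵧ/sₓ = 0.944 · 10.063/14.223 = 0.667895
a = ȳ − b·x̄ = 22.57375 − 0.667895·20 = 9.215848
Set a + b·x = 16.48: x = (16.48 − 9.215848) / 0.667895 = 10.876187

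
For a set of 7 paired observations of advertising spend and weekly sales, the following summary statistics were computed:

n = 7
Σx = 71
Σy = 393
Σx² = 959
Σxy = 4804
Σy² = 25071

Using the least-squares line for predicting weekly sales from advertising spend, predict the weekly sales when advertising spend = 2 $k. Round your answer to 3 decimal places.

28.261

Sxx = Σx² − (Σx)²/n = 959 − 720.142857 = 238.857143
Sxy = Σxy − (Σx)(Σy)/n = 4804 − 3986.142857 = 817.857143
b = Sxy/Sxx = 817.857143/238.857143 = 3.424043
a = ȳ − b·x̄ = 56.142857 − 3.424043·10.142857 = 21.413278
ŷ(2) = a + b·2 = 21.413278 + 3.424043·2 = 28.261364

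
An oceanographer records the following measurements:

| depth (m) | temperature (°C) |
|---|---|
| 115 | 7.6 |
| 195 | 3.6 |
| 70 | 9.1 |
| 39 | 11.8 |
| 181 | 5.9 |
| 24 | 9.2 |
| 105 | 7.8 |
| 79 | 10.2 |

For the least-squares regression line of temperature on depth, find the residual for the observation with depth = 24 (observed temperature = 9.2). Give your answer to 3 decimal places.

n = 8, Σx = 808, Σy = 65.2, Σxy = 5586.7, Σx² = 108274
Sxx = Σx² − (Σx)²/n = 108274 − 81608 = 26666
Sxy = Σxy − (Σx)(Σy)/n = 5586.7 − 6585.2 = -998.5
b = Sxy/Sxx = -998.5/26666 = -0.037445
a = ȳ − b·x̄ = 8.15 − (-0.037445)·101 = 11.931913
ŷ(24) = 11.931913 + (-0.037445)·24 = 11.033241
residual = y − ŷ = 9.2 − 11.033241 = -1.833241

-1.833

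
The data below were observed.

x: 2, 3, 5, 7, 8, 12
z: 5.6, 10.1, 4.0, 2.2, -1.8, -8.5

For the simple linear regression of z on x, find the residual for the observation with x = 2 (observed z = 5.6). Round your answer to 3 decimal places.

n = 6, Σx = 37, Σy = 11.6, Σxy = -39.5, Σx² = 295
Sxx = Σx² − (Σx)²/n = 295 − 228.166667 = 66.833333
Sxy = Σxy − (Σx)(Σy)/n = -39.5 − 71.533333 = -111.033333
b = Sxy/Sxx = -111.033333/66.833333 = -1.661347
a = ȳ − b·x̄ = 1.933333 − (-1.661347)·6.166667 = 12.178304
ŷ(2) = 12.178304 + (-1.661347)·2 = 8.855611
residual = y − ŷ = 5.6 − 8.855611 = -3.255611

-3.256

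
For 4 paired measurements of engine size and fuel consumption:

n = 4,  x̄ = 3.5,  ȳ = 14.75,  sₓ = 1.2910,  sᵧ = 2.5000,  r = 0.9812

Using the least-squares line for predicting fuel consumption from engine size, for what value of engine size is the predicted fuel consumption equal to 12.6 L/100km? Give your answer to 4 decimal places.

b = r · sᵧ/sₓ = 0.9812 · 2.5/1.291 = 1.900077
a = ȳ − b·x̄ = 14.75 − 1.900077·3.5 = 8.099729
Set a + b·x = 12.6: x = (12.6 − 8.099729) / 1.900077 = 2.368467

2.3685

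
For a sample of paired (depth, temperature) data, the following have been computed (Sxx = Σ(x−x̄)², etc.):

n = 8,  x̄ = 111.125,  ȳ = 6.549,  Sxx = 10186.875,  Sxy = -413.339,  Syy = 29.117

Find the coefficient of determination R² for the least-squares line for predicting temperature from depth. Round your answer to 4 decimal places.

R² = Sxy²/(Sxx·Syy) = (-413.339)²/(10186.875·29.117) = 0.576004

0.5760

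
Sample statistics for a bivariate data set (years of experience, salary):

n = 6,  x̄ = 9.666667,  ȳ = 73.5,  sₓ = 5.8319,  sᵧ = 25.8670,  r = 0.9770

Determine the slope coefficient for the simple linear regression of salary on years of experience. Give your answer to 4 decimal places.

b = r · sᵧ/sₓ = 0.977 · 25.867/5.8319 = 4.333418

4.3334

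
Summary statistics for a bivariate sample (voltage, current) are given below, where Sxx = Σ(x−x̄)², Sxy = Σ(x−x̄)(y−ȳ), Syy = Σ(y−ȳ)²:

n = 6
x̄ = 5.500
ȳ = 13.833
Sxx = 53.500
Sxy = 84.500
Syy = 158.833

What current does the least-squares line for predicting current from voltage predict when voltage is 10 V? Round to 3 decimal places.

b = Sxy/Sxx = 84.5/53.5 = 1.579439
a = ȳ − b·x̄ = 13.833 − 1.579439·5.5 = 5.146084
ŷ(10) = a + b·10 = 5.146084 + 1.579439·10 = 20.940477

20.940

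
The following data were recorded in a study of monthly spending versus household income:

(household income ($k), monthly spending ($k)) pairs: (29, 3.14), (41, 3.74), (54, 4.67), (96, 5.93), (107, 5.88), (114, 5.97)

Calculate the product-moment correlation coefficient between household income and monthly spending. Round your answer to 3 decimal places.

0.971

n = 6, Σx = 441, Σy = 29.33, Σxy = 2375.6, Σx² = 39099, Σy² = 151.0363
Sxx = Σx² − (Σx)²/n = 39099 − 32413.5 = 6685.5
Sxy = Σxy − (Σx)(Σy)/n = 2375.6 − 2155.755 = 219.845
Syy = Σy² − (Σy)²/n = 151.0363 − 143.374817 = 7.661483
r = Sxy/√(Sxx·Syy) = 219.845/√(51220.846825) = 219.845/226.320231 = 0.971389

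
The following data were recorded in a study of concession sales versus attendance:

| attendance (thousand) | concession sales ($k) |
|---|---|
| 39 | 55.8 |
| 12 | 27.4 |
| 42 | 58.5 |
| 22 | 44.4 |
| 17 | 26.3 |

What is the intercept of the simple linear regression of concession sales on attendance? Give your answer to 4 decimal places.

13.8221

n = 5, Σx = 132, Σy = 212.4, Σxy = 6385.9, Σx² = 4202
Sxx = Σx² − (Σx)²/n = 4202 − 3484.8 = 717.2
Sxy = Σxy − (Σx)(Σy)/n = 6385.9 − 5607.36 = 778.54
b = Sxy/Sxx = 778.54/717.2 = 1.085527
a = ȳ − b·x̄ = 42.48 − 1.085527·26.4 = 13.822086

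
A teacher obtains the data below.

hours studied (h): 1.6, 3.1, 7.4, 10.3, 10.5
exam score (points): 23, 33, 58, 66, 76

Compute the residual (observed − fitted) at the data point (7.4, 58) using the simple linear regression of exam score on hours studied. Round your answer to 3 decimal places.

2.360

n = 5, Σx = 32.9, Σy = 256, Σxy = 2046.1, Σx² = 283.27
Sxx = Σx² − (Σx)²/n = 283.27 − 216.482 = 66.788
Sxy = Σxy − (Σx)(Σy)/n = 2046.1 − 1684.48 = 361.62
b = Sxy/Sxx = 361.62/66.788 = 5.414446
a = ȳ − b·x̄ = 51.2 − 5.414446·6.58 = 15.572947
ŷ(7.4) = 15.572947 + 5.414446·7.4 = 55.639845
residual = y − ŷ = 58 − 55.639845 = 2.360155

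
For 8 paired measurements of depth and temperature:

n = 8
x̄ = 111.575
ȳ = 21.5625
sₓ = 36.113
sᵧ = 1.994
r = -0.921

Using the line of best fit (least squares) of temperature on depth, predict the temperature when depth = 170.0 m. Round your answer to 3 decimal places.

b = r · sᵧ/sₓ = -0.921 · 1.994/36.113 = -0.050854
a = ȳ − b·x̄ = 21.5625 − (-0.050854)·111.575 = 27.236484
ŷ(170.0) = a + b·170.0 = 27.236484 + (-0.050854)·170 = 18.591382

18.591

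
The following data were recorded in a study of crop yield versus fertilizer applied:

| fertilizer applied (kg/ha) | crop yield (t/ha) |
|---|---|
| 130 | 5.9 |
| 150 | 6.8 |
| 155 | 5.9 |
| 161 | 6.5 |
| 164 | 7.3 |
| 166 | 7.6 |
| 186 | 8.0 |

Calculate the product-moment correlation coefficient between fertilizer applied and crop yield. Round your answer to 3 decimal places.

n = 7, Σx = 1112, Σy = 48, Σxy = 7694.8, Σx² = 178394, Σy² = 333.16
Sxx = Σx² − (Σx)²/n = 178394 − 176649.142857 = 1744.857143
Sxy = Σxy − (Σx)(Σy)/n = 7694.8 − 7625.142857 = 69.657143
Syy = Σy² − (Σy)²/n = 333.16 − 329.142857 = 4.017143
r = Sxy/√(Sxx·Syy) = 69.657143/√(7009.340408) = 69.657143/83.721804 = 0.832007

0.832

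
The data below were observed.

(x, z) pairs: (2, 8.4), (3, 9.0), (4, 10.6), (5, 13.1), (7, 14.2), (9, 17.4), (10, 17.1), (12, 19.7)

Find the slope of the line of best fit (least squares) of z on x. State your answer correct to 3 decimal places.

1.148

n = 8, Σx = 52, Σy = 109.5, Σxy = 815.1, Σx² = 428
Sxx = Σx² − (Σx)²/n = 428 − 338 = 90
Sxy = Σxy − (Σx)(Σy)/n = 815.1 − 711.75 = 103.35
b = Sxy/Sxx = 103.35/90 = 1.148333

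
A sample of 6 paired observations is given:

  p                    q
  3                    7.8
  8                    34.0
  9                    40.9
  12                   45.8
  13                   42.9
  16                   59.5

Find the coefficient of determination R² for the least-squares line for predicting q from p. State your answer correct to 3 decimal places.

0.924

n = 6, Σx = 61, Σy = 230.9, Σxy = 2722.8, Σx² = 723, Σy² = 10367.95
Sxx = Σx² − (Σx)²/n = 723 − 620.166667 = 102.833333
Sxy = Σxy − (Σx)(Σy)/n = 2722.8 − 2347.483333 = 375.316667
Syy = Σy² − (Σy)²/n = 10367.95 − 8885.801667 = 1482.148333
R² = Sxy²/(Sxx·Syy) = (375.316667)²/(102.833333·1482.148333) = 0.924209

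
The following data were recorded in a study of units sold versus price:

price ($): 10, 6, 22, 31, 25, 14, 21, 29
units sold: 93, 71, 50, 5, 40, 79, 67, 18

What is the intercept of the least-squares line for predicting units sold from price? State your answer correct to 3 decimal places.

112.747

n = 8, Σx = 158, Σy = 423, Σxy = 6646, Σx² = 3684
Sxx = Σx² − (Σx)²/n = 3684 − 3120.5 = 563.5
Sxy = Σxy − (Σx)(Σy)/n = 6646 − 8354.25 = -1708.25
b = Sxy/Sxx = -1708.25/563.5 = -3.031500
a = ȳ − b·x̄ = 52.875 − (-3.031500)·19.75 = 112.747116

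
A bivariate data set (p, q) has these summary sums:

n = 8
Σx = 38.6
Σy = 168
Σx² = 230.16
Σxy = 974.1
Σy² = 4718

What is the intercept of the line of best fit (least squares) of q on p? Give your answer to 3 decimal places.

3.036

Sxx = Σx² − (Σx)²/n = 230.16 − 186.245 = 43.915
Sxy = Σxy − (Σx)(Σy)/n = 974.1 − 810.6 = 163.5
b = Sxy/Sxx = 163.5/43.915 = 3.723101
a = ȳ − b·x̄ = 21 − 3.723101·4.825 = 3.036036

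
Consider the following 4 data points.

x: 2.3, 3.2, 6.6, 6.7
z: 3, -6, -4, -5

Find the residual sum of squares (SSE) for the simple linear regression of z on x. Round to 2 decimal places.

34.02

n = 4, Σx = 18.8, Σy = -12, Σxy = -72.2, Σx² = 103.98, Σy² = 86
Sxx = Σx² − (Σx)²/n = 103.98 − 88.36 = 15.62
Sxy = Σxy − (Σx)(Σy)/n = -72.2 − (-56.4) = -15.8
Syy = Σy² − (Σy)²/n = 86 − 36 = 50
b = Sxy/Sxx = -15.8/15.62 = -1.011524
SSE = Syy − b·Sxy = 50 − (-1.011524)·(-15.8) = 34.017926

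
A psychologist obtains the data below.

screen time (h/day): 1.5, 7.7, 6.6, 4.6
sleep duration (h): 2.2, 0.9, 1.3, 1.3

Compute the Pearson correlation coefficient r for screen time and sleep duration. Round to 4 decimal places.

-0.9531

n = 4, Σx = 20.4, Σy = 5.7, Σxy = 24.79, Σx² = 126.26, Σy² = 9.03
Sxx = Σx² − (Σx)²/n = 126.26 − 104.04 = 22.22
Sxy = Σxy − (Σx)(Σy)/n = 24.79 − 29.07 = -4.28
Syy = Σy² − (Σy)²/n = 9.03 − 8.1225 = 0.9075
r = Sxy/√(Sxx·Syy) = -4.28/√(20.16465) = -4.28/4.490507 = -0.953122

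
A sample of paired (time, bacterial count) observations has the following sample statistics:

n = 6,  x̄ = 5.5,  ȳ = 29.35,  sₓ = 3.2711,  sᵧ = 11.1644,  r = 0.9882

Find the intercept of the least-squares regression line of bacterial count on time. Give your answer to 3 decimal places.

10.800

b = r · sᵧ/sₓ = 0.9882 · 11.1644/3.2711 = 3.372768
a = ȳ − b·x̄ = 29.35 − 3.372768·5.5 = 10.799778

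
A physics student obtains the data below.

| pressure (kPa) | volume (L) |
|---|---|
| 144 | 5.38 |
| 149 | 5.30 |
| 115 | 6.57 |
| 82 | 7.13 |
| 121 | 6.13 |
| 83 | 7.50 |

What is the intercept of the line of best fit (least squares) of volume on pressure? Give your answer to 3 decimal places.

9.898

n = 6, Σx = 694, Σy = 38.01, Σxy = 4268.86, Σx² = 84416
Sxx = Σx² − (Σx)²/n = 84416 − 80272.666667 = 4143.333333
Sxy = Σxy − (Σx)(Σy)/n = 4268.86 − 4396.49 = -127.63
b = Sxy/Sxx = -127.63/4143.333333 = -0.030804
a = ȳ − b·x̄ = 6.335 − (-0.030804)·115.666667 = 9.897961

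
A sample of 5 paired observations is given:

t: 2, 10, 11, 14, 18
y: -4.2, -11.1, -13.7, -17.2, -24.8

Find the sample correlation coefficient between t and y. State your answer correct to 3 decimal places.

-0.980

n = 5, Σx = 55, Σy = -71, Σxy = -957.3, Σx² = 745, Σy² = 1239.42
Sxx = Σx² − (Σx)²/n = 745 − 605 = 140
Sxy = Σxy − (Σx)(Σy)/n = -957.3 − (-781) = -176.3
Syy = Σy² − (Σy)²/n = 1239.42 − 1008.2 = 231.22
r = Sxy/√(Sxx·Syy) = -176.3/√(32370.8) = -176.3/179.918871 = -0.979886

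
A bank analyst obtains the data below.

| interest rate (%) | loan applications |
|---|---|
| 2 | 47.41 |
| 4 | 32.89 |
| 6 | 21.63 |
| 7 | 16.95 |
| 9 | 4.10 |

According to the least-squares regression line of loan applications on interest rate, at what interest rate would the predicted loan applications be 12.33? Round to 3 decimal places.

n = 5, Σx = 28, Σy = 122.98, Σxy = 511.71, Σx² = 186
Sxx = Σx² − (Σx)²/n = 186 − 156.8 = 29.2
Sxy = Σxy − (Σx)(Σy)/n = 511.71 − 688.688 = -176.978
b = Sxy/Sxx = -176.978/29.2 = -6.060890
a = ȳ − b·x̄ = 24.596 − (-6.060890)·5.6 = 58.536986
Set a + b·x = 12.33: x = (12.33 − 58.536986) / (-6.060890) = 7.623795

7.624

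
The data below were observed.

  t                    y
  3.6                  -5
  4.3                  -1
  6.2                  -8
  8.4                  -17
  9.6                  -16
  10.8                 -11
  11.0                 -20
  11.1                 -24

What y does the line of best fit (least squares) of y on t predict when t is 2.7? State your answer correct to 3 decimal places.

n = 8, Σx = 65, Σy = -102, Σxy = -973.5, Σx² = 593.46
Sxx = Σx² − (Σx)²/n = 593.46 − 528.125 = 65.335
Sxy = Σxy − (Σx)(Σy)/n = -973.5 − (-828.75) = -144.75
b = Sxy/Sxx = -144.75/65.335 = -2.215505
a = ȳ − b·x̄ = -12.75 − (-2.215505)·8.125 = 5.250976
ŷ(2.7) = a + b·2.7 = 5.250976 + (-2.215505)·2.7 = -0.730887

-0.731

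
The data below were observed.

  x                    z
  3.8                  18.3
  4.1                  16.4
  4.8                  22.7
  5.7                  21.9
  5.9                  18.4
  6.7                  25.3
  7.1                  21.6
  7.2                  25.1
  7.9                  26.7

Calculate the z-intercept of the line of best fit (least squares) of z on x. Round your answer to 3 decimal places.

10.223

n = 9, Σx = 53.2, Σy = 196.4, Σxy = 1193.65, Σx² = 331.14
Sxx = Σx² − (Σx)²/n = 331.14 − 314.471111 = 16.668889
Sxy = Σxy − (Σx)(Σy)/n = 1193.65 − 1160.942222 = 32.707778
b = Sxy/Sxx = 32.707778/16.668889 = 1.962205
a = ȳ − b·x̄ = 21.822222 − 1.962205·5.911111 = 10.223410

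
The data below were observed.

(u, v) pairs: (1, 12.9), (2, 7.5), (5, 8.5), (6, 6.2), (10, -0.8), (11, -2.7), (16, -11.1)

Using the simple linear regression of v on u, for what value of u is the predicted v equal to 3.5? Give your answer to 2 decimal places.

n = 7, Σx = 51, Σy = 20.5, Σxy = -107.7, Σx² = 543
Sxx = Σx² − (Σx)²/n = 543 − 371.571429 = 171.428571
Sxy = Σxy − (Σx)(Σy)/n = -107.7 − 149.357143 = -257.057143
b = Sxy/Sxx = -257.057143/171.428571 = -1.4995
a = ȳ − b·x̄ = 2.928571 − (-1.4995)·7.285714 = 13.8535
Set a + b·x = 3.5: x = (3.5 − 13.8535) / (-1.4995) = 6.904635

6.90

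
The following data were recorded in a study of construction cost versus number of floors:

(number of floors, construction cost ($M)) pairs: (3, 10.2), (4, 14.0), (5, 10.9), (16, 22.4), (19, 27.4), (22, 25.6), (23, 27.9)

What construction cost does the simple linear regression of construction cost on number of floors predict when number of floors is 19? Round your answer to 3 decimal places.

24.822

n = 7, Σx = 92, Σy = 138.4, Σxy = 2225, Σx² = 1680
Sxx = Σx² − (Σx)²/n = 1680 − 1209.142857 = 470.857143
Sxy = Σxy − (Σx)(Σy)/n = 2225 − 1818.971429 = 406.028571
b = Sxy/Sxx = 406.028571/470.857143 = 0.862318
a = ȳ − b·x̄ = 19.771429 − 0.862318·13.142857 = 8.438107
ŷ(19) = a + b·19 = 8.438107 + 0.862318·19 = 24.822148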